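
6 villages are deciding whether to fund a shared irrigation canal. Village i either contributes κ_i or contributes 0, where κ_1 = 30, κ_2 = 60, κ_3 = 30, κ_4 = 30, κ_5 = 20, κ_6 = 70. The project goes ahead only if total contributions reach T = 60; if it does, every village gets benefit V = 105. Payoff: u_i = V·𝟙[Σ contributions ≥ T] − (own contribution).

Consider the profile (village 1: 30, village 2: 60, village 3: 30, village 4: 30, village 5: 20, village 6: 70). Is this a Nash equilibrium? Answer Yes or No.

No

Total = 240 ≥ 60: provided.
Village 1 (pledges 30, payoff 75): dropping to 0 → total 210, payoff 105. Profitable deviation.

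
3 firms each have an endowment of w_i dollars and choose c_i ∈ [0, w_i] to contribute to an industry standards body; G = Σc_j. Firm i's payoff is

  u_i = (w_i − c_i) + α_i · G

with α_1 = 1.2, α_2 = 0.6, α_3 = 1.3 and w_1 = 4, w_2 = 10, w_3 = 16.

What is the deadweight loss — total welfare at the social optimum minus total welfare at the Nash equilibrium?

21

∂u_i/∂c_i = α_i − 1, so firm i contributes w_i if α_i > 1, else 0.
α_i > 1 for i ∈ {1, 3}; NE contributions (4, 0, 16), G = 20.
W^NE = Σw_i − G^NE + (Σα_i)·G^NE = 30 + 2.1·20 = 72.
Planner: ∂(Σu_j)/∂c_i = Σα_j − 1 = 2.1 > 0, so everyone contributes w_i; G^SO = 30, W^SO = 30 + 2.1·30 = 93.
Deadweight loss = 21.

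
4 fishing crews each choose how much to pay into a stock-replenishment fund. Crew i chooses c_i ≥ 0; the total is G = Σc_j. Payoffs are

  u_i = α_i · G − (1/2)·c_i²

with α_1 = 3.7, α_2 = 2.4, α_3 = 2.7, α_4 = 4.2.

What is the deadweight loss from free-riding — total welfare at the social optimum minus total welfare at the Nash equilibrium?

Crew i's FOC: ∂u_i/∂c_i = α_i − c_i = 0, so c_i* = α_i.
NE contributions = (3.7, 2.4, 2.7, 4.2); G = 13.
W^NE = (Σα)·G − ½Σα_i² = 13² − ½·44.38 = 146.81.
Planner sets c_i = Σα_j = 13 for every i, so G^SO = 4·13 = 52.
W^SO = (Σα)·G^SO − ½·4·(Σα)² = (4/2)·13² = 338.
Deadweight loss = W^SO − W^NE = 191.19.

191.19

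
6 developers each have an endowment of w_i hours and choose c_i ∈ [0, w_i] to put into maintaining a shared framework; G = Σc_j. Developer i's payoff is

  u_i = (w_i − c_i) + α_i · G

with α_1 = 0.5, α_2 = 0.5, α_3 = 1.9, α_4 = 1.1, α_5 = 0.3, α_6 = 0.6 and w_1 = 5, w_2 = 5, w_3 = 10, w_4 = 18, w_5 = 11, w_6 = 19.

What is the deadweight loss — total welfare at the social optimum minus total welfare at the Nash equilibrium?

∂u_i/∂c_i = α_i − 1, so developer i contributes w_i if α_i > 1, else 0.
α_i > 1 for i ∈ {3, 4}; NE contributions (0, 0, 10, 18, 0, 0), G = 28.
W^NE = Σw_i − G^NE + (Σα_i)·G^NE = 68 + 3.9·28 = 177.2.
Planner: ∂(Σu_j)/∂c_i = Σα_j − 1 = 3.9 > 0, so everyone contributes w_i; G^SO = 68, W^SO = 68 + 3.9·68 = 333.2.
Deadweight loss = 156.

156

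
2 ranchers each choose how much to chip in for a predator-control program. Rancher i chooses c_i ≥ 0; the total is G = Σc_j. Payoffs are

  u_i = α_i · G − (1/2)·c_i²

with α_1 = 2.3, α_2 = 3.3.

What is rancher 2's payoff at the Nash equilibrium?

Rancher i's FOC: ∂u_i/∂c_i = α_i − c_i = 0, so c_i* = α_i.
NE contributions = (2.3, 3.3); G = 5.6.
u_2 = α_2·G − ½·(c_2)² = 3.3·5.6 − ½·3.3² = 13.035.

13.035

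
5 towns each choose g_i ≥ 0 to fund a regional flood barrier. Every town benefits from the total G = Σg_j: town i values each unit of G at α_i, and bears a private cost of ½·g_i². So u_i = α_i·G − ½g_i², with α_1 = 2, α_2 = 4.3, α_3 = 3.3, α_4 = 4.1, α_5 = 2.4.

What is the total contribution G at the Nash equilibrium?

Town i's FOC: ∂u_i/∂g_i = α_i − g_i = 0, so g_i* = α_i.
NE contributions = (2, 4.3, 3.3, 4.1, 2.4); G = 16.1.

16.1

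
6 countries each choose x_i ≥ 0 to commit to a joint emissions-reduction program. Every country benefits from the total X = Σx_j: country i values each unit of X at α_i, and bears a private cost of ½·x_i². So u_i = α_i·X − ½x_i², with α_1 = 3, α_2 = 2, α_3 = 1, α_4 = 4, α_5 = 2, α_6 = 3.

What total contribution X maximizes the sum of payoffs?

90

Planner FOC: ∂(Σu_j)/∂x_i = (Σα_j) − x_i = 0, so x_i^SO = Σα_j = 15 for every i; X^SO = 90.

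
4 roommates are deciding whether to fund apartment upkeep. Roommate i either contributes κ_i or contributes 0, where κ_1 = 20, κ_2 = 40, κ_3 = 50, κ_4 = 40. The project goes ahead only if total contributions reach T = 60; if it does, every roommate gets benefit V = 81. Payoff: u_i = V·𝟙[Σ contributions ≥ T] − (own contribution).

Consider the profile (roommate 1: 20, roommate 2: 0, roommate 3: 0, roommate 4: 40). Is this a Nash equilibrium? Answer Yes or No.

Yes

Total = 60 ≥ 60: provided.
Roommate 1 (pledges 20, payoff 61): dropping to 0 → total 40, payoff 0. No gain.
Roommate 2 (pledges 0, payoff 81): pledging 40 → total 100, payoff 41. No gain.
Roommate 3 (pledges 0, payoff 81): pledging 50 → total 110, payoff 31. No gain.
Roommate 4 (pledges 40, payoff 41): dropping to 0 → total 20, payoff 0. No gain.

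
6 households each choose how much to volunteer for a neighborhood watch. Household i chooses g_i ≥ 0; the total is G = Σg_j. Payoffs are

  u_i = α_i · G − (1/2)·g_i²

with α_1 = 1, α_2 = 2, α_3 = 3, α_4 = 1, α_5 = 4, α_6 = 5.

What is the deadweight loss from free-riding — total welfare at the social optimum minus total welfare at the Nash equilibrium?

Household i's FOC: ∂u_i/∂g_i = α_i − g_i = 0, so g_i* = α_i.
NE contributions = (1, 2, 3, 1, 4, 5); G = 16.
W^NE = (Σα)·G − ½Σα_i² = 16² − ½·56 = 228.
Planner sets g_i = Σα_j = 16 for every i, so G^SO = 6·16 = 96.
W^SO = (Σα)·G^SO − ½·6·(Σα)² = (6/2)·16² = 768.
Deadweight loss = W^SO − W^NE = 540.

540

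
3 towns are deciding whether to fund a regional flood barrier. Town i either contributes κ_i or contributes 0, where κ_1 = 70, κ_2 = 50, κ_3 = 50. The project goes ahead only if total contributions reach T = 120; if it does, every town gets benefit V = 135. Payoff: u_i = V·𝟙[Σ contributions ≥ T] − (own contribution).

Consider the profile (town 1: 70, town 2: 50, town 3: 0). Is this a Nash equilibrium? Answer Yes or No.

Total = 120 ≥ 120: provided.
Town 1 (pledges 70, payoff 65): dropping to 0 → total 50, payoff 0. No gain.
Town 2 (pledges 50, payoff 85): dropping to 0 → total 70, payoff 0. No gain.
Town 3 (pledges 0, payoff 135): pledging 50 → total 170, payoff 85. No gain.

Yes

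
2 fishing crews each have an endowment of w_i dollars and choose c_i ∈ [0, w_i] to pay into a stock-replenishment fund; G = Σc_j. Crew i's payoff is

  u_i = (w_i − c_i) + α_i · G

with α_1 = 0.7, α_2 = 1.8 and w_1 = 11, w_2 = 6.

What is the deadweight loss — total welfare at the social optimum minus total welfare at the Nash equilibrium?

16.5

∂u_i/∂c_i = α_i − 1, so crew i contributes w_i if α_i > 1, else 0.
α_i > 1 for i ∈ {2}; NE contributions (0, 6), G = 6.
W^NE = Σw_i − G^NE + (Σα_i)·G^NE = 17 + 1.5·6 = 26.
Planner: ∂(Σu_j)/∂c_i = Σα_j − 1 = 1.5 > 0, so everyone contributes w_i; G^SO = 17, W^SO = 17 + 1.5·17 = 42.5.
Deadweight loss = 16.5.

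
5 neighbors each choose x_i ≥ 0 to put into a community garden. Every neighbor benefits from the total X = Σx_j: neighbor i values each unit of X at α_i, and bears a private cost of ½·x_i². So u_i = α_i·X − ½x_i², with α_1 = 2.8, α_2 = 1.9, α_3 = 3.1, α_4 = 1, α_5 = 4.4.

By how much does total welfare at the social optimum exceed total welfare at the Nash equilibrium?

Neighbor i's FOC: ∂u_i/∂x_i = α_i − x_i = 0, so x_i* = α_i.
NE contributions = (2.8, 1.9, 3.1, 1, 4.4); X = 13.2.
W^NE = (Σα)·X − ½Σα_i² = 13.2² − ½·41.42 = 153.53.
Planner sets x_i = Σα_j = 13.2 for every i, so X^SO = 5·13.2 = 66.
W^SO = (Σα)·X^SO − ½·5·(Σα)² = (5/2)·13.2² = 435.6.
Deadweight loss = W^SO − W^NE = 282.07.

282.07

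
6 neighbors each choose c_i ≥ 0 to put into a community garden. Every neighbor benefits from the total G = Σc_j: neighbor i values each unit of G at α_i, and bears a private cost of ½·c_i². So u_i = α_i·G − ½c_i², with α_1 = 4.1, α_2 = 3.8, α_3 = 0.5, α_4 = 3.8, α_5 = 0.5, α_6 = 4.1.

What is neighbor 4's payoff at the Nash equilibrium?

56.62

Neighbor i's FOC: ∂u_i/∂c_i = α_i − c_i = 0, so c_i* = α_i.
NE contributions = (4.1, 3.8, 0.5, 3.8, 0.5, 4.1); G = 16.8.
u_4 = α_4·G − ½·(c_4)² = 3.8·16.8 − ½·3.8² = 56.62.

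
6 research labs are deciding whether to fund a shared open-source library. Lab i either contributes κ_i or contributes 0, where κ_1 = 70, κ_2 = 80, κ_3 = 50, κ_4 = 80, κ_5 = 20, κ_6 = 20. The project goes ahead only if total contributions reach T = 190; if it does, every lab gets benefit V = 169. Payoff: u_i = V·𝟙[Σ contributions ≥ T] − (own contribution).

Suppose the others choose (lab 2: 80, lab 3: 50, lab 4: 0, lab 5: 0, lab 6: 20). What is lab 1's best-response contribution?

70

Others' total = 150. Contributing 70 brings total to 220 ≥ 190: gain V − κ_1 = 99.
Best response: 70.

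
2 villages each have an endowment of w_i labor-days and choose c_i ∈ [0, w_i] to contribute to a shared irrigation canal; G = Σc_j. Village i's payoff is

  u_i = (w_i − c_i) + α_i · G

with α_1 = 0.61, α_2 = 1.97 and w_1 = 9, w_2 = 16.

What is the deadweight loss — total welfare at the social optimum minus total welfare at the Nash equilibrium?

14.22

∂u_i/∂c_i = α_i − 1, so village i contributes w_i if α_i > 1, else 0.
α_i > 1 for i ∈ {2}; NE contributions (0, 16), G = 16.
W^NE = Σw_i − G^NE + (Σα_i)·G^NE = 25 + 1.58·16 = 50.28.
Planner: ∂(Σu_j)/∂c_i = Σα_j − 1 = 1.58 > 0, so everyone contributes w_i; G^SO = 25, W^SO = 25 + 1.58·25 = 64.5.
Deadweight loss = 14.22.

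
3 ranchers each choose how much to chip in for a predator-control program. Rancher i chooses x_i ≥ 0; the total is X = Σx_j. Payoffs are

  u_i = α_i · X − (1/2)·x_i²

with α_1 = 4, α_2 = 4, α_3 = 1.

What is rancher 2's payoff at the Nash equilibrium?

Rancher i's FOC: ∂u_i/∂x_i = α_i − x_i = 0, so x_i* = α_i.
NE contributions = (4, 4, 1); X = 9.
u_2 = α_2·X − ½·(x_2)² = 4·9 − ½·4² = 28.

28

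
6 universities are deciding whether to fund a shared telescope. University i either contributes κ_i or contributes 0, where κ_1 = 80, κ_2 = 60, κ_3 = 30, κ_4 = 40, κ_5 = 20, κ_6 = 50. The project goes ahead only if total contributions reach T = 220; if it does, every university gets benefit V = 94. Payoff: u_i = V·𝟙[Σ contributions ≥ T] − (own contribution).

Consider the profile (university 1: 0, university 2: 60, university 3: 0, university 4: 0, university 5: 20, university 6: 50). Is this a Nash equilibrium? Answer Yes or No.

Total = 130 < 220: not provided.
University 1 (pledges 0, payoff 0): pledging 80 → total 210, payoff -80. No gain.
University 2 (pledges 60, payoff -60): dropping to 0 → total 70, payoff 0. Profitable deviation.

No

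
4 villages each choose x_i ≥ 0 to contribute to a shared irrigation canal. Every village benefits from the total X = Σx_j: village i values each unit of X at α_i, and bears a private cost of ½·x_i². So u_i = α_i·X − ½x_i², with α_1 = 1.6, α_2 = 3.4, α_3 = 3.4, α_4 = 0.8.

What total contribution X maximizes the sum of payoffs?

36.8

Planner FOC: ∂(Σu_j)/∂x_i = (Σα_j) − x_i = 0, so x_i^SO = Σα_j = 9.2 for every i; X^SO = 36.8.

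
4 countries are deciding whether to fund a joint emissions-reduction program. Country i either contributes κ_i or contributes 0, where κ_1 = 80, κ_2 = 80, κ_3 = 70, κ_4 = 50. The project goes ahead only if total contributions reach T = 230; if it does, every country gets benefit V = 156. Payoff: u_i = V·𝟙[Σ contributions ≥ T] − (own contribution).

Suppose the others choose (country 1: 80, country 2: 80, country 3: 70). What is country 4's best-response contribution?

Others' total = 230 ≥ 230; contributing adds cost 50 for no extra benefit.
Best response: 0.

0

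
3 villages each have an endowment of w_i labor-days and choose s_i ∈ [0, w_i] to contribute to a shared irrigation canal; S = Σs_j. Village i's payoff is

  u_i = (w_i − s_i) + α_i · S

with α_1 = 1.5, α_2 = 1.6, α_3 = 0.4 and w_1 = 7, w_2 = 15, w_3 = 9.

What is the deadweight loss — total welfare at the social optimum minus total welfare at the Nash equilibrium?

22.5

∂u_i/∂s_i = α_i − 1, so village i contributes w_i if α_i > 1, else 0.
α_i > 1 for i ∈ {1, 2}; NE contributions (7, 15, 0), S = 22.
W^NE = Σw_i − S^NE + (Σα_i)·S^NE = 31 + 2.5·22 = 86.
Planner: ∂(Σu_j)/∂s_i = Σα_j − 1 = 2.5 > 0, so everyone contributes w_i; S^SO = 31, W^SO = 31 + 2.5·31 = 108.5.
Deadweight loss = 22.5.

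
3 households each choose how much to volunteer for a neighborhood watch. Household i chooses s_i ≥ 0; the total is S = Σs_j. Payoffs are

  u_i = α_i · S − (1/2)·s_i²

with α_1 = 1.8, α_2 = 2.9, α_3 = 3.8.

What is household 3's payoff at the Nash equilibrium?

25.08

Household i's FOC: ∂u_i/∂s_i = α_i − s_i = 0, so s_i* = α_i.
NE contributions = (1.8, 2.9, 3.8); S = 8.5.
u_3 = α_3·S − ½·(s_3)² = 3.8·8.5 − ½·3.8² = 25.08.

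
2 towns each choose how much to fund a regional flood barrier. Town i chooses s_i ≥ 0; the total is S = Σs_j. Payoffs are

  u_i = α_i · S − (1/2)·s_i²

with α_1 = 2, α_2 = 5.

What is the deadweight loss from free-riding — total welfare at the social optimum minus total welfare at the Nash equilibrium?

14.5

Town i's FOC: ∂u_i/∂s_i = α_i − s_i = 0, so s_i* = α_i.
NE contributions = (2, 5); S = 7.
W^NE = (Σα)·S − ½Σα_i² = 7² − ½·29 = 34.5.
Planner sets s_i = Σα_j = 7 for every i, so S^SO = 2·7 = 14.
W^SO = (Σα)·S^SO − ½·2·(Σα)² = (2/2)·7² = 49.
Deadweight loss = W^SO − W^NE = 14.5.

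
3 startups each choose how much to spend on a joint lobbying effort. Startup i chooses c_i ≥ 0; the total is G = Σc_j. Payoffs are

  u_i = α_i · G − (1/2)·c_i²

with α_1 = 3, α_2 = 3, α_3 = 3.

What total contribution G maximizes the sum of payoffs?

Planner FOC: ∂(Σu_j)/∂c_i = (Σα_j) − c_i = 0, so c_i^SO = Σα_j = 9 for every i; G^SO = 27.

27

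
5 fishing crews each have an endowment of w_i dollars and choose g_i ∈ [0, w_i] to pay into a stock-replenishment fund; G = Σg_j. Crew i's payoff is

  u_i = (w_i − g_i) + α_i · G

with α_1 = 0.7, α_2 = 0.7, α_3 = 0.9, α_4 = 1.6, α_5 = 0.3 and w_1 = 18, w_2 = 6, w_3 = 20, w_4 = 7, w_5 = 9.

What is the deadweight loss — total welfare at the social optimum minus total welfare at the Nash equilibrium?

∂u_i/∂g_i = α_i − 1, so crew i contributes w_i if α_i > 1, else 0.
α_i > 1 for i ∈ {4}; NE contributions (0, 0, 0, 7, 0), G = 7.
W^NE = Σw_i − G^NE + (Σα_i)·G^NE = 60 + 3.2·7 = 82.4.
Planner: ∂(Σu_j)/∂g_i = Σα_j − 1 = 3.2 > 0, so everyone contributes w_i; G^SO = 60, W^SO = 60 + 3.2·60 = 252.
Deadweight loss = 169.6.

169.6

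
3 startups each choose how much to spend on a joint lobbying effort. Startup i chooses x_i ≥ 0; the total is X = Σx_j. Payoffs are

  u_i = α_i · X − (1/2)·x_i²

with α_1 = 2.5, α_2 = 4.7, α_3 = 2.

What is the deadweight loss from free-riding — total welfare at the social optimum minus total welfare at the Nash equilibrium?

58.49

Startup i's FOC: ∂u_i/∂x_i = α_i − x_i = 0, so x_i* = α_i.
NE contributions = (2.5, 4.7, 2); X = 9.2.
W^NE = (Σα)·X − ½Σα_i² = 9.2² − ½·32.34 = 68.47.
Planner sets x_i = Σα_j = 9.2 for every i, so X^SO = 3·9.2 = 27.6.
W^SO = (Σα)·X^SO − ½·3·(Σα)² = (3/2)·9.2² = 126.96.
Deadweight loss = W^SO − W^NE = 58.49.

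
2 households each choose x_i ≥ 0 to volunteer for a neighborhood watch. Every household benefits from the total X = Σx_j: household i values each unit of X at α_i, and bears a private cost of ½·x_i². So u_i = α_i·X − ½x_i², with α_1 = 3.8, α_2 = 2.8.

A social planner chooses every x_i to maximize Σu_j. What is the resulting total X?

13.2

Planner FOC: ∂(Σu_j)/∂x_i = (Σα_j) − x_i = 0, so x_i^SO = Σα_j = 6.6 for every i; X^SO = 13.2.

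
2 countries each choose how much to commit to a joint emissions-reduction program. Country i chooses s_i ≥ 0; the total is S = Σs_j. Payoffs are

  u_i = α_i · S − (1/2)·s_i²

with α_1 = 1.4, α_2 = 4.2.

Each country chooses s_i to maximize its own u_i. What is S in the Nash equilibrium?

5.6

Country i's FOC: ∂u_i/∂s_i = α_i − s_i = 0, so s_i* = α_i.
NE contributions = (1.4, 4.2); S = 5.6.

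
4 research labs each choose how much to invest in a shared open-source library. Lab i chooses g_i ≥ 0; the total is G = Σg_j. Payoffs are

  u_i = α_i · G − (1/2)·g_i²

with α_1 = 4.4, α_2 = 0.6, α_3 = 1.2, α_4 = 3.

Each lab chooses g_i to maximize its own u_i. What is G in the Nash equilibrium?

Lab i's FOC: ∂u_i/∂g_i = α_i − g_i = 0, so g_i* = α_i.
NE contributions = (4.4, 0.6, 1.2, 3); G = 9.2.

9.2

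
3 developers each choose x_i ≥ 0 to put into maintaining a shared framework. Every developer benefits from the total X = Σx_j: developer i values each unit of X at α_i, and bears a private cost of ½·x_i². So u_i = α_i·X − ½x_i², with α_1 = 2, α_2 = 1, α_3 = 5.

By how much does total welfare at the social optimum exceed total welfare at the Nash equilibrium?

Developer i's FOC: ∂u_i/∂x_i = α_i − x_i = 0, so x_i* = α_i.
NE contributions = (2, 1, 5); X = 8.
W^NE = (Σα)·X − ½Σα_i² = 8² − ½·30 = 49.
Planner sets x_i = Σα_j = 8 for every i, so X^SO = 3·8 = 24.
W^SO = (Σα)·X^SO − ½·3·(Σα)² = (3/2)·8² = 96.
Deadweight loss = W^SO − W^NE = 47.

47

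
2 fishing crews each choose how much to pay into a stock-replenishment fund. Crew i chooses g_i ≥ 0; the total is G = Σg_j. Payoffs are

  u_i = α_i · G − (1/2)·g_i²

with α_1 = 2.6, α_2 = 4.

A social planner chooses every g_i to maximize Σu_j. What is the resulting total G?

Planner FOC: ∂(Σu_j)/∂g_i = (Σα_j) − g_i = 0, so g_i^SO = Σα_j = 6.6 for every i; G^SO = 13.2.

13.2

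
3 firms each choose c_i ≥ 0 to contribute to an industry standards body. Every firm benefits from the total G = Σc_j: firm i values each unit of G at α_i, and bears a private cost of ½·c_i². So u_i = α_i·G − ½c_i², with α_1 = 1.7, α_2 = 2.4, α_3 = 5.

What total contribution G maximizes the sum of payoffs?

27.3

Planner FOC: ∂(Σu_j)/∂c_i = (Σα_j) − c_i = 0, so c_i^SO = Σα_j = 9.1 for every i; G^SO = 27.3.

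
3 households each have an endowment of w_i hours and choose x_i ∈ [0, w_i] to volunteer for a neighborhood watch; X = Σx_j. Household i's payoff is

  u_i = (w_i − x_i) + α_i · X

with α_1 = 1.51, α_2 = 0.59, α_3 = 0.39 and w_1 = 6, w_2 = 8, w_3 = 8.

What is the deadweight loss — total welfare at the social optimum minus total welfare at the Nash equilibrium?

23.84

∂u_i/∂x_i = α_i − 1, so household i contributes w_i if α_i > 1, else 0.
α_i > 1 for i ∈ {1}; NE contributions (6, 0, 0), X = 6.
W^NE = Σw_i − X^NE + (Σα_i)·X^NE = 22 + 1.49·6 = 30.94.
Planner: ∂(Σu_j)/∂x_i = Σα_j − 1 = 1.49 > 0, so everyone contributes w_i; X^SO = 22, W^SO = 22 + 1.49·22 = 54.78.
Deadweight loss = 23.84.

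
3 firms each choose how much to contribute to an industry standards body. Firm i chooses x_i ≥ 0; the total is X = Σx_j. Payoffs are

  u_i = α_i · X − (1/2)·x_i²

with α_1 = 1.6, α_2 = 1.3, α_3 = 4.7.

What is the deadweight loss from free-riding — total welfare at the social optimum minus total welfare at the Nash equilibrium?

Firm i's FOC: ∂u_i/∂x_i = α_i − x_i = 0, so x_i* = α_i.
NE contributions = (1.6, 1.3, 4.7); X = 7.6.
W^NE = (Σα)·X − ½Σα_i² = 7.6² − ½·26.34 = 44.59.
Planner sets x_i = Σα_j = 7.6 for every i, so X^SO = 3·7.6 = 22.8.
W^SO = (Σα)·X^SO − ½·3·(Σα)² = (3/2)·7.6² = 86.64.
Deadweight loss = W^SO − W^NE = 42.05.

42.05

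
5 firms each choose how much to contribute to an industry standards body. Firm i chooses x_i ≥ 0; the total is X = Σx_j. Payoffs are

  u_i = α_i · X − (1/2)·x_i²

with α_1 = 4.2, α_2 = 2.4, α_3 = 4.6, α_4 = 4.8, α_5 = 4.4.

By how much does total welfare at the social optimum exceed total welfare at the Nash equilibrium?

667.72

Firm i's FOC: ∂u_i/∂x_i = α_i − x_i = 0, so x_i* = α_i.
NE contributions = (4.2, 2.4, 4.6, 4.8, 4.4); X = 20.4.
W^NE = (Σα)·X − ½Σα_i² = 20.4² − ½·86.96 = 372.68.
Planner sets x_i = Σα_j = 20.4 for every i, so X^SO = 5·20.4 = 102.
W^SO = (Σα)·X^SO − ½·5·(Σα)² = (5/2)·20.4² = 1040.4.
Deadweight loss = W^SO − W^NE = 667.72.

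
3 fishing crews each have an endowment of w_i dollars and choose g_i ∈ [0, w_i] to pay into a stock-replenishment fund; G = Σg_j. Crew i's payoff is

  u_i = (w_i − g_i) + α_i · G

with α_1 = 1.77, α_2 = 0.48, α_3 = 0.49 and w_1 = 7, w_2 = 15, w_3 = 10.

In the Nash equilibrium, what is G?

∂u_i/∂g_i = α_i − 1, so crew i contributes w_i if α_i > 1, else 0.
α_i > 1 for i ∈ {1}; NE contributions (7, 0, 0), G = 7.

7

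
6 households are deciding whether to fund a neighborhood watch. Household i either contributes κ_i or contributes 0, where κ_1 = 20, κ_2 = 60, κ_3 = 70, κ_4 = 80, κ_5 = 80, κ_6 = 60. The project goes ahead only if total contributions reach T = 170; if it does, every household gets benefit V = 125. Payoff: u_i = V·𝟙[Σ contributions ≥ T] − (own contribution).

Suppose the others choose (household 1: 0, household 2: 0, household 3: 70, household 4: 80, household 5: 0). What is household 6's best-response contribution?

Others' total = 150. Contributing 60 brings total to 210 ≥ 170: gain V − κ_6 = 65.
Best response: 60.

60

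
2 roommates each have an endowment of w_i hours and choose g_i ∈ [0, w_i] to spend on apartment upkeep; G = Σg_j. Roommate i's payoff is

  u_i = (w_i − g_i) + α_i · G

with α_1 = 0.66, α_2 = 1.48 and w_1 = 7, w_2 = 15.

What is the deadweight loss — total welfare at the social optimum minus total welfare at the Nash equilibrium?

∂u_i/∂g_i = α_i − 1, so roommate i contributes w_i if α_i > 1, else 0.
α_i > 1 for i ∈ {2}; NE contributions (0, 15), G = 15.
W^NE = Σw_i − G^NE + (Σα_i)·G^NE = 22 + 1.14·15 = 39.1.
Planner: ∂(Σu_j)/∂g_i = Σα_j − 1 = 1.14 > 0, so everyone contributes w_i; G^SO = 22, W^SO = 22 + 1.14·22 = 47.08.
Deadweight loss = 7.98.

7.98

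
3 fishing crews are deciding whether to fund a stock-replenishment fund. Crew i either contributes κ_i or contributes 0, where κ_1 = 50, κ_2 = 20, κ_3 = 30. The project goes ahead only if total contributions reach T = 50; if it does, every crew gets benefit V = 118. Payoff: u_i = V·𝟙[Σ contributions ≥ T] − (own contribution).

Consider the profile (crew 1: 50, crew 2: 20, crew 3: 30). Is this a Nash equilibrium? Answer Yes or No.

Total = 100 ≥ 50: provided.
Crew 1 (pledges 50, payoff 68): dropping to 0 → total 50, payoff 118. Profitable deviation.

No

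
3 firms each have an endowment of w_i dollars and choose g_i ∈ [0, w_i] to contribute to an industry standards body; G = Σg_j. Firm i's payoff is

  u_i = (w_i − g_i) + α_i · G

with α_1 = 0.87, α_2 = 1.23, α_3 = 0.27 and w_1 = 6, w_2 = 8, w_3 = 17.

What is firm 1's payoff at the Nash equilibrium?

∂u_i/∂g_i = α_i − 1, so firm i contributes w_i if α_i > 1, else 0.
α_i > 1 for i ∈ {2}; NE contributions (0, 8, 0), G = 8.
u_1 = (6 − 0) + 0.87·8 = 12.96.

12.96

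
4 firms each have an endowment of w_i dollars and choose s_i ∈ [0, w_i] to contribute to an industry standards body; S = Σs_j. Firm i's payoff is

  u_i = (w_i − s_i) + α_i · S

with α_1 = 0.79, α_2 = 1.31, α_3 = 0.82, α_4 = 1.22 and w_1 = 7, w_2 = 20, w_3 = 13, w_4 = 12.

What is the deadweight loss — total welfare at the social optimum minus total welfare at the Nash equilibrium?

62.8

∂u_i/∂s_i = α_i − 1, so firm i contributes w_i if α_i > 1, else 0.
α_i > 1 for i ∈ {2, 4}; NE contributions (0, 20, 0, 12), S = 32.
W^NE = Σw_i − S^NE + (Σα_i)·S^NE = 52 + 3.14·32 = 152.48.
Planner: ∂(Σu_j)/∂s_i = Σα_j − 1 = 3.14 > 0, so everyone contributes w_i; S^SO = 52, W^SO = 52 + 3.14·52 = 215.28.
Deadweight loss = 62.8.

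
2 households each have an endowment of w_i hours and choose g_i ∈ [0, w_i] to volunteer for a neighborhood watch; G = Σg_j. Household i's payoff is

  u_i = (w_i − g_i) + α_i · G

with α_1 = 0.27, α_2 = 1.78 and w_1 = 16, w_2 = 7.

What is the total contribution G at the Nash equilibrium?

7

∂u_i/∂g_i = α_i − 1, so household i contributes w_i if α_i > 1, else 0.
α_i > 1 for i ∈ {2}; NE contributions (0, 7), G = 7.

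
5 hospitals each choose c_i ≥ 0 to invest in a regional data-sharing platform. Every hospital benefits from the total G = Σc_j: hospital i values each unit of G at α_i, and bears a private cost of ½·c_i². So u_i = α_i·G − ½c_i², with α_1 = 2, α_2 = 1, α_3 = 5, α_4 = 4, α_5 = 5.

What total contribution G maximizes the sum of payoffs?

Planner FOC: ∂(Σu_j)/∂c_i = (Σα_j) − c_i = 0, so c_i^SO = Σα_j = 17 for every i; G^SO = 85.

85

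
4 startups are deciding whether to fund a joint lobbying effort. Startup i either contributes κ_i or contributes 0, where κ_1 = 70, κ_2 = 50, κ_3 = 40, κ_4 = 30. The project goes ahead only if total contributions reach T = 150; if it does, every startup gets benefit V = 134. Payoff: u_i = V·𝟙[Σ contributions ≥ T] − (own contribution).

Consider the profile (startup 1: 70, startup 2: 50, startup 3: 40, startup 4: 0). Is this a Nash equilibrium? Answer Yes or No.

Yes

Total = 160 ≥ 150: provided.
Startup 1 (pledges 70, payoff 64): dropping to 0 → total 90, payoff 0. No gain.
Startup 2 (pledges 50, payoff 84): dropping to 0 → total 110, payoff 0. No gain.
Startup 3 (pledges 40, payoff 94): dropping to 0 → total 120, payoff 0. No gain.
Startup 4 (pledges 0, payoff 134): pledging 30 → total 190, payoff 104. No gain.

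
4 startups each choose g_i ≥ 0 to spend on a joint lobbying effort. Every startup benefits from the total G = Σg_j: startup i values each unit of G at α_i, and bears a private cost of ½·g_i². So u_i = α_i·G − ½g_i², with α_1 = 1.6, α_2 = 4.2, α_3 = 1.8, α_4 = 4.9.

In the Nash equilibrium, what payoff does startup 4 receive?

49.245

Startup i's FOC: ∂u_i/∂g_i = α_i − g_i = 0, so g_i* = α_i.
NE contributions = (1.6, 4.2, 1.8, 4.9); G = 12.5.
u_4 = α_4·G − ½·(g_4)² = 4.9·12.5 − ½·4.9² = 49.245.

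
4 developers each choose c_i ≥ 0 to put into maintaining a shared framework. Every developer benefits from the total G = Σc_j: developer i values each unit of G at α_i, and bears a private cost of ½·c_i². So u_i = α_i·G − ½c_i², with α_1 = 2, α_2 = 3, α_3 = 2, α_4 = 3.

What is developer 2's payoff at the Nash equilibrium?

25.5

Developer i's FOC: ∂u_i/∂c_i = α_i − c_i = 0, so c_i* = α_i.
NE contributions = (2, 3, 2, 3); G = 10.
u_2 = α_2·G − ½·(c_2)² = 3·10 − ½·3² = 25.5.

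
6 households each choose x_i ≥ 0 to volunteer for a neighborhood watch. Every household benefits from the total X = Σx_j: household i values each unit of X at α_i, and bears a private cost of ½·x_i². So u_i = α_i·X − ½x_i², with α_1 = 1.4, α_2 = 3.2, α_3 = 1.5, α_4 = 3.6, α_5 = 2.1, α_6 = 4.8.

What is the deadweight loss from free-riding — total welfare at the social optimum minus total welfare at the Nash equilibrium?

Household i's FOC: ∂u_i/∂x_i = α_i − x_i = 0, so x_i* = α_i.
NE contributions = (1.4, 3.2, 1.5, 3.6, 2.1, 4.8); X = 16.6.
W^NE = (Σα)·X − ½Σα_i² = 16.6² − ½·54.86 = 248.13.
Planner sets x_i = Σα_j = 16.6 for every i, so X^SO = 6·16.6 = 99.6.
W^SO = (Σα)·X^SO − ½·6·(Σα)² = (6/2)·16.6² = 826.68.
Deadweight loss = W^SO − W^NE = 578.55.

578.55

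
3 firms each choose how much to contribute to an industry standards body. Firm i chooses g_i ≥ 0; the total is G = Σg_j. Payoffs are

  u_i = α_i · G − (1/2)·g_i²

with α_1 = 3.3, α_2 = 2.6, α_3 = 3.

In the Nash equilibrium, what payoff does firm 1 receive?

Firm i's FOC: ∂u_i/∂g_i = α_i − g_i = 0, so g_i* = α_i.
NE contributions = (3.3, 2.6, 3); G = 8.9.
u_1 = α_1·G − ½·(g_1)² = 3.3·8.9 − ½·3.3² = 23.925.

23.925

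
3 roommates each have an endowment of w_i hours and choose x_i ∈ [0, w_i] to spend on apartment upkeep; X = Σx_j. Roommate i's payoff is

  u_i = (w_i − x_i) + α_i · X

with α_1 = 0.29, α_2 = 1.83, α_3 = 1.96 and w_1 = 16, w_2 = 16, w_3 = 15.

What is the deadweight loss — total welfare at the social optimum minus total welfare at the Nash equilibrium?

∂u_i/∂x_i = α_i − 1, so roommate i contributes w_i if α_i > 1, else 0.
α_i > 1 for i ∈ {2, 3}; NE contributions (0, 16, 15), X = 31.
W^NE = Σw_i − X^NE + (Σα_i)·X^NE = 47 + 3.08·31 = 142.48.
Planner: ∂(Σu_j)/∂x_i = Σα_j − 1 = 3.08 > 0, so everyone contributes w_i; X^SO = 47, W^SO = 47 + 3.08·47 = 191.76.
Deadweight loss = 49.28.

49.28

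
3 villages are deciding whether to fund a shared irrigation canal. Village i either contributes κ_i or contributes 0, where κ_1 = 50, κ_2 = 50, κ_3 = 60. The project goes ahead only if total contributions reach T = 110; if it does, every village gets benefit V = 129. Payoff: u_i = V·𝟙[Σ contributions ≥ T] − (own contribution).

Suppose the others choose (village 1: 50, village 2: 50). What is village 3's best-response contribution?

Others' total = 100. Contributing 60 brings total to 160 ≥ 110: gain V − κ_3 = 69.
Best response: 60.

60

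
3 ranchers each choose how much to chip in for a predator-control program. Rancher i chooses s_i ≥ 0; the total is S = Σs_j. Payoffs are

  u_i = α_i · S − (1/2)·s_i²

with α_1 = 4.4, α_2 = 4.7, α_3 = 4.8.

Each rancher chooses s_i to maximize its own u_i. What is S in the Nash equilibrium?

13.9

Rancher i's FOC: ∂u_i/∂s_i = α_i − s_i = 0, so s_i* = α_i.
NE contributions = (4.4, 4.7, 4.8); S = 13.9.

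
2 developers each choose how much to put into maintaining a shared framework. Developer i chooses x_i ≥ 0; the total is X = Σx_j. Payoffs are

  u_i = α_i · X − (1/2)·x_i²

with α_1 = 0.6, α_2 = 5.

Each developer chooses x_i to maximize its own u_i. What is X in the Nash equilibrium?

5.6

Developer i's FOC: ∂u_i/∂x_i = α_i − x_i = 0, so x_i* = α_i.
NE contributions = (0.6, 5); X = 5.6.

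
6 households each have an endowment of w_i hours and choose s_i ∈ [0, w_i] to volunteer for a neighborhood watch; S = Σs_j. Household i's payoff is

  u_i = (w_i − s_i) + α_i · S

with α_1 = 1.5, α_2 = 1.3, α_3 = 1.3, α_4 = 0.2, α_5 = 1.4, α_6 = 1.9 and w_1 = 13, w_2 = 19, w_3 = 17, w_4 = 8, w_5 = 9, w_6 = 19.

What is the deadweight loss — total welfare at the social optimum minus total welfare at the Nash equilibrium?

∂u_i/∂s_i = α_i − 1, so household i contributes w_i if α_i > 1, else 0.
α_i > 1 for i ∈ {1, 2, 3, 5, 6}; NE contributions (13, 19, 17, 0, 9, 19), S = 77.
W^NE = Σw_i − S^NE + (Σα_i)·S^NE = 85 + 6.6·77 = 593.2.
Planner: ∂(Σu_j)/∂s_i = Σα_j − 1 = 6.6 > 0, so everyone contributes w_i; S^SO = 85, W^SO = 85 + 6.6·85 = 646.
Deadweight loss = 52.8.

52.8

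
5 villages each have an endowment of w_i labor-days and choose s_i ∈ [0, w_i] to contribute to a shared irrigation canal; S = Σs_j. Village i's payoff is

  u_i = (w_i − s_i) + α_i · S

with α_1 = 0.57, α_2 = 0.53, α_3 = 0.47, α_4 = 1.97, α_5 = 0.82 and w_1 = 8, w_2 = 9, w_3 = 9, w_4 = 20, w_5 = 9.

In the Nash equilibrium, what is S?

∂u_i/∂s_i = α_i − 1, so village i contributes w_i if α_i > 1, else 0.
α_i > 1 for i ∈ {4}; NE contributions (0, 0, 0, 20, 0), S = 20.

20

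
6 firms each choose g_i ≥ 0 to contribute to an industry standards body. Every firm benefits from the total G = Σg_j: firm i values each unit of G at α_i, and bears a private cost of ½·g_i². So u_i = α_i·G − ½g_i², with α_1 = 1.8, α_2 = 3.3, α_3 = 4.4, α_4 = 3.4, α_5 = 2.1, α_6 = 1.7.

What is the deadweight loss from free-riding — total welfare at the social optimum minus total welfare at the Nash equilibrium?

Firm i's FOC: ∂u_i/∂g_i = α_i − g_i = 0, so g_i* = α_i.
NE contributions = (1.8, 3.3, 4.4, 3.4, 2.1, 1.7); G = 16.7.
W^NE = (Σα)·G − ½Σα_i² = 16.7² − ½·52.35 = 252.715.
Planner sets g_i = Σα_j = 16.7 for every i, so G^SO = 6·16.7 = 100.2.
W^SO = (Σα)·G^SO − ½·6·(Σα)² = (6/2)·16.7² = 836.67.
Deadweight loss = W^SO − W^NE = 583.955.

583.955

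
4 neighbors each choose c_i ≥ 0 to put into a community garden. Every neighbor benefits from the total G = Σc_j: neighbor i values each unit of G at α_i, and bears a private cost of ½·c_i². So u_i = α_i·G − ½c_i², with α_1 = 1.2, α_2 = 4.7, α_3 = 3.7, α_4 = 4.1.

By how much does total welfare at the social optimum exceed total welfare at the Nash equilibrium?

Neighbor i's FOC: ∂u_i/∂c_i = α_i − c_i = 0, so c_i* = α_i.
NE contributions = (1.2, 4.7, 3.7, 4.1); G = 13.7.
W^NE = (Σα)·G − ½Σα_i² = 13.7² − ½·54.03 = 160.675.
Planner sets c_i = Σα_j = 13.7 for every i, so G^SO = 4·13.7 = 54.8.
W^SO = (Σα)·G^SO − ½·4·(Σα)² = (4/2)·13.7² = 375.38.
Deadweight loss = W^SO − W^NE = 214.705.

214.705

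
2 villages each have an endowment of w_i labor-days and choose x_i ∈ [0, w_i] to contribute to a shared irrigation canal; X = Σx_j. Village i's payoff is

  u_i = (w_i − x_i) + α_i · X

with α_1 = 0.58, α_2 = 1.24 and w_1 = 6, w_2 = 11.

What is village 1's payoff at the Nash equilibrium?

12.38

∂u_i/∂x_i = α_i − 1, so village i contributes w_i if α_i > 1, else 0.
α_i > 1 for i ∈ {2}; NE contributions (0, 11), X = 11.
u_1 = (6 − 0) + 0.58·11 = 12.38.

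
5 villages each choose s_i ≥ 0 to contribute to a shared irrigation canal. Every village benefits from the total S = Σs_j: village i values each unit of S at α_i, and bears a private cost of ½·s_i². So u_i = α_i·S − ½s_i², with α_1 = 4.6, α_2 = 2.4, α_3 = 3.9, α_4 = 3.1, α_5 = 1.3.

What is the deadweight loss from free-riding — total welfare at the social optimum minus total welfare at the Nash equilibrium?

377.85

Village i's FOC: ∂u_i/∂s_i = α_i − s_i = 0, so s_i* = α_i.
NE contributions = (4.6, 2.4, 3.9, 3.1, 1.3); S = 15.3.
W^NE = (Σα)·S − ½Σα_i² = 15.3² − ½·53.43 = 207.375.
Planner sets s_i = Σα_j = 15.3 for every i, so S^SO = 5·15.3 = 76.5.
W^SO = (Σα)·S^SO − ½·5·(Σα)² = (5/2)·15.3² = 585.225.
Deadweight loss = W^SO − W^NE = 377.85.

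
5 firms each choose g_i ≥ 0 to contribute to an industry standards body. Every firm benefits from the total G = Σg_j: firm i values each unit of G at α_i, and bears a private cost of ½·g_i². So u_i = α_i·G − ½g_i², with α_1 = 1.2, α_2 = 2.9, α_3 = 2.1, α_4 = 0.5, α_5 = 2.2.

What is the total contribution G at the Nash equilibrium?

8.9

Firm i's FOC: ∂u_i/∂g_i = α_i − g_i = 0, so g_i* = α_i.
NE contributions = (1.2, 2.9, 2.1, 0.5, 2.2); G = 8.9.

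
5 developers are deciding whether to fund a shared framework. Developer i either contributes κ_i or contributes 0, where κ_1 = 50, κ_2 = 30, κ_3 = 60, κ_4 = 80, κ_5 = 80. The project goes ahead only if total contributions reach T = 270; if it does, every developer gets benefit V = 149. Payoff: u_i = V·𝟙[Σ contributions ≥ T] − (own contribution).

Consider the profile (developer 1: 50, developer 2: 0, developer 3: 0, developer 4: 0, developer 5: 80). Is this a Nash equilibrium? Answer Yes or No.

Total = 130 < 270: not provided.
Developer 1 (pledges 50, payoff -50): dropping to 0 → total 80, payoff 0. Profitable deviation.

No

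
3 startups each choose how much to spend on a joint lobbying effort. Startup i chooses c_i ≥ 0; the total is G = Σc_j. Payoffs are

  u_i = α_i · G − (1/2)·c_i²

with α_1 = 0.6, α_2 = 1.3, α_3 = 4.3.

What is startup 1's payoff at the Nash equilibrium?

3.54

Startup i's FOC: ∂u_i/∂c_i = α_i − c_i = 0, so c_i* = α_i.
NE contributions = (0.6, 1.3, 4.3); G = 6.2.
u_1 = α_1·G − ½·(c_1)² = 0.6·6.2 − ½·0.6² = 3.54.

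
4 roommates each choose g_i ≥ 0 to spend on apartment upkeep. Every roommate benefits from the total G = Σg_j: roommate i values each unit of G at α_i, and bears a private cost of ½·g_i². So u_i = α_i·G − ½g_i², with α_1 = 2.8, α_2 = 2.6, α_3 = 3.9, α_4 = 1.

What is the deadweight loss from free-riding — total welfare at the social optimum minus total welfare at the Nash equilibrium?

Roommate i's FOC: ∂u_i/∂g_i = α_i − g_i = 0, so g_i* = α_i.
NE contributions = (2.8, 2.6, 3.9, 1); G = 10.3.
W^NE = (Σα)·G − ½Σα_i² = 10.3² − ½·30.81 = 90.685.
Planner sets g_i = Σα_j = 10.3 for every i, so G^SO = 4·10.3 = 41.2.
W^SO = (Σα)·G^SO − ½·4·(Σα)² = (4/2)·10.3² = 212.18.
Deadweight loss = W^SO − W^NE = 121.495.

121.495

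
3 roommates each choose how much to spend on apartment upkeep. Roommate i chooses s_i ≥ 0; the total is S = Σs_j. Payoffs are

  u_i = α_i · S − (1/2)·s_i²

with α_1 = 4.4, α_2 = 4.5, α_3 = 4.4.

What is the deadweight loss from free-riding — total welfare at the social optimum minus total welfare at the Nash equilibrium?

117.93

Roommate i's FOC: ∂u_i/∂s_i = α_i − s_i = 0, so s_i* = α_i.
NE contributions = (4.4, 4.5, 4.4); S = 13.3.
W^NE = (Σα)·S − ½Σα_i² = 13.3² − ½·58.97 = 147.405.
Planner sets s_i = Σα_j = 13.3 for every i, so S^SO = 3·13.3 = 39.9.
W^SO = (Σα)·S^SO − ½·3·(Σα)² = (3/2)·13.3² = 265.335.
Deadweight loss = W^SO − W^NE = 117.93.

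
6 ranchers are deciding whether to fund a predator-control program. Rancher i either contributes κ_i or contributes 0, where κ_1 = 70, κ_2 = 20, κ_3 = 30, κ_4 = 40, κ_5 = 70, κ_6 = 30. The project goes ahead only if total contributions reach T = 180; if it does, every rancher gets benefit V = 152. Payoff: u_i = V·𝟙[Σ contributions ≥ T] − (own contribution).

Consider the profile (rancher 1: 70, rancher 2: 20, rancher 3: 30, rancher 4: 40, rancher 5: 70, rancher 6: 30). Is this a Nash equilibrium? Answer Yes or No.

Total = 260 ≥ 180: provided.
Rancher 1 (pledges 70, payoff 82): dropping to 0 → total 190, payoff 152. Profitable deviation.

No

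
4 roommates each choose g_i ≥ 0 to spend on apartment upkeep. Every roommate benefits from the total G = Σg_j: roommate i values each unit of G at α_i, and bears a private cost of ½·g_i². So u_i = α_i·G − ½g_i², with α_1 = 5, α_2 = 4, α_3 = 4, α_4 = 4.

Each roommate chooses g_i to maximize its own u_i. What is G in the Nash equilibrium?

Roommate i's FOC: ∂u_i/∂g_i = α_i − g_i = 0, so g_i* = α_i.
NE contributions = (5, 4, 4, 4); G = 17.

17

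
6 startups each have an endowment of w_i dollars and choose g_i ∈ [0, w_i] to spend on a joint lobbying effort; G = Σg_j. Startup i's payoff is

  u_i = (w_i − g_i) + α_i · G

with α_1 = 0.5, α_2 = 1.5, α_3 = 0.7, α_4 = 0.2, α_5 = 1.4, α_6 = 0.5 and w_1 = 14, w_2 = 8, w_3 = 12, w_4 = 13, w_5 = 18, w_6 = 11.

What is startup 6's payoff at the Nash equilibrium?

∂u_i/∂g_i = α_i − 1, so startup i contributes w_i if α_i > 1, else 0.
α_i > 1 for i ∈ {2, 5}; NE contributions (0, 8, 0, 0, 18, 0), G = 26.
u_6 = (11 − 0) + 0.5·26 = 24.

24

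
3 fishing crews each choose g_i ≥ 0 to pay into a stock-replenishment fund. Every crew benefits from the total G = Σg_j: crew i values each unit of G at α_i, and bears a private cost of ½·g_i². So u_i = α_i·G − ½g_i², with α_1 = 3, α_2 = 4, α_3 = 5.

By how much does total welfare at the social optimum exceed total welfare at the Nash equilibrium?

97

Crew i's FOC: ∂u_i/∂g_i = α_i − g_i = 0, so g_i* = α_i.
NE contributions = (3, 4, 5); G = 12.
W^NE = (Σα)·G − ½Σα_i² = 12² − ½·50 = 119.
Planner sets g_i = Σα_j = 12 for every i, so G^SO = 3·12 = 36.
W^SO = (Σα)·G^SO − ½·3·(Σα)² = (3/2)·12² = 216.
Deadweight loss = W^SO − W^NE = 97.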